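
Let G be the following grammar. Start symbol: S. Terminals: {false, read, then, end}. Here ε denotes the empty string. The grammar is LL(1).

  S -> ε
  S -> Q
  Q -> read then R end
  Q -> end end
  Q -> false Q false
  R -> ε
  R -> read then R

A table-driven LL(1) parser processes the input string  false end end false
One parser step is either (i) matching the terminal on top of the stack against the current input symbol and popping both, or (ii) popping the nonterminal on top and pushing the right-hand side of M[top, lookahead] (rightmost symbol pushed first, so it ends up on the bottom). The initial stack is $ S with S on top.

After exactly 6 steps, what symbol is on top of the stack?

step 1: stack=$ S  input=false end end false $  — expand S -> Q
step 2: stack=$ Q  input=false end end false $  — expand Q -> false Q false
step 3: stack=$ false Q false  input=false end end false $  — match false
step 4: stack=$ false Q  input=end end false $  — expand Q -> end end
step 5: stack=$ false end end  input=end end false $  — match end
step 6: stack=$ false end  input=end false $  — match end
Stack after step 6: $ false (top = false).

false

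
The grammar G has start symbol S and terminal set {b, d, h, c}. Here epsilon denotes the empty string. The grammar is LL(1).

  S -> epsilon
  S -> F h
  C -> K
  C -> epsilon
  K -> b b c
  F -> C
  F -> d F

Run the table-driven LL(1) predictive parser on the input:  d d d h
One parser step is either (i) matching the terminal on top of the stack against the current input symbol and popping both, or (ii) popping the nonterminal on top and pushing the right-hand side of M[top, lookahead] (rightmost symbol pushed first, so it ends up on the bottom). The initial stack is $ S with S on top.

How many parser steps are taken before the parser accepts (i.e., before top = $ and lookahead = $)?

10

      Stack    Input      Action
   1  $ S      d d d h $  expand S -> F h
   2  $ h F    d d d h $  expand F -> d F
   3  $ h F d  d d d h $  match d
   4  $ h F    d d h $    expand F -> d F
   5  $ h F d  d d h $    match d
   6  $ h F    d h $      expand F -> d F
   7  $ h F d  d h $      match d
   8  $ h F    h $        expand F -> C
   9  $ h C    h $        expand C -> epsilon
  10  $ h      h $        match h
Accept reached after 10 steps.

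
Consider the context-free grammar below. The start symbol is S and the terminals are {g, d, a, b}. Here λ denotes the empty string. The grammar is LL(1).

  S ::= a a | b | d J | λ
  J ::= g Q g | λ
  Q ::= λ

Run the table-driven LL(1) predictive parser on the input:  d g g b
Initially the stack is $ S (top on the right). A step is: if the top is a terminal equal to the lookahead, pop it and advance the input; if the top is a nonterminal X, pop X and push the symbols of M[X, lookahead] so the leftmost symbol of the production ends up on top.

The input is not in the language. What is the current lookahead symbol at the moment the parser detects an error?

     Stack    Input      Action
  1  $ S      d g g b $  expand S ::= d J
  2  $ J d    d g g b $  match d
  3  $ J      g g b $    expand J ::= g Q g
  4  $ g Q g  g g b $    match g
  5  $ g Q    g b $      expand Q ::= λ
  6  $ g      g b $      match g
  7  $        b $        error: stack empty but input remains

b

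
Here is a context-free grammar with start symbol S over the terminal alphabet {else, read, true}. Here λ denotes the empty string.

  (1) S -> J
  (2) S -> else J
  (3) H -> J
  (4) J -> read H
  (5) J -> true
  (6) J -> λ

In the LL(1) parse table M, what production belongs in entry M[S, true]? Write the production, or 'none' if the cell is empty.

S -> J

FIRST(J): from J->read H we get {read}; from J->true we get {true}; from J->λ we get {λ}. So FIRST(J) = {λ, read, true}.
FIRST(S): from S->J we get {λ, read, true}; from S->else J we get {else}. So FIRST(S) = {λ, else, read, true}.
FIRST(H): from H->J we get {λ, read, true}. So FIRST(H) = {λ, read, true}.
FOLLOW(S) includes $ since S is the start symbol.
FOLLOW(S): S appears on no right-hand side. Thus FOLLOW(S) = {$}.
For S -> J: FIRST(J) = {λ, read, true}, so it goes in M[S, t] for t ∈ {read, true}; since λ ∈ FIRST, also for every t ∈ FOLLOW(S) = {$}.
For S -> else J: FIRST(else J) = {else}, so it goes in M[S, t] for t ∈ {else}.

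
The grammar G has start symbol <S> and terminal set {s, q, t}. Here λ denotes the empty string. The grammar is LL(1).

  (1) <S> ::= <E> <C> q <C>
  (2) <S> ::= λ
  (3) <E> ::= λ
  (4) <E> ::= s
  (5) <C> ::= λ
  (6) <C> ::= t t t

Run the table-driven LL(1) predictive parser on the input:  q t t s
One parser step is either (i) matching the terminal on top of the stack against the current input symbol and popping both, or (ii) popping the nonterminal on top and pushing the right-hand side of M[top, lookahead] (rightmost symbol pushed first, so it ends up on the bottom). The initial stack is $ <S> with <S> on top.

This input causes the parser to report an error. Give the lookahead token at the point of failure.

step 1: stack=$ <S>  input=q t t s $  — expand <S> ::= <E> <C> q <C>
step 2: stack=$ <C> q <C> <E>  input=q t t s $  — expand <E> ::= λ
step 3: stack=$ <C> q <C>  input=q t t s $  — expand <C> ::= λ
step 4: stack=$ <C> q  input=q t t s $  — match q
step 5: stack=$ <C>  input=t t s $  — expand <C> ::= t t t
step 6: stack=$ t t t  input=t t s $  — match t
step 7: stack=$ t t  input=t s $  — match t
step 8: stack=$ t  input=s $  — error: top is terminal t but lookahead is s

s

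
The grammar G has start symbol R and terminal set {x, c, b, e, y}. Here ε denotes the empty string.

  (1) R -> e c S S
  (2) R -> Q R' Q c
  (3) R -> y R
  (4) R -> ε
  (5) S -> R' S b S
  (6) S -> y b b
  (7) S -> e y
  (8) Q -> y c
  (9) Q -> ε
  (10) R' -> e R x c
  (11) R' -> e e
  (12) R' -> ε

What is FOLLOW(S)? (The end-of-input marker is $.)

FIRST(Q) = {ε, y}
FIRST(R') = {ε, e}
FIRST(R) = {ε, c, e, y}  (via Q R' Q c)
FIRST(S) = {e, y}  (via R' S b S)
FOLLOW(R) includes $ since R is the start symbol.
FOLLOW(R): in R->y R, the suffix after R is empty (adds nothing new); in R'->e R x c, R is followed by x c with FIRST {x}. Thus FOLLOW(R) = {$, x}.
FOLLOW(S): in R->e c S S (occurrence 1), S is followed by S with FIRST {e, y}; in R->e c S S (occurrence 2), the suffix after S is empty, so FOLLOW(S) ⊇ FOLLOW(R) = {$, x}; in S->R' S b S (occurrence 1), S is followed by b S with FIRST {b}; in S->R' S b S (occurrence 2), the suffix after S is empty (adds nothing new). Thus FOLLOW(S) = {$, b, e, x, y}.
FOLLOW(Q): in R->Q R' Q c (occurrence 1), Q is followed by R' Q c with FIRST {c, e, y}; in R->Q R' Q c (occurrence 2), Q is followed by c with FIRST {c}. Thus FOLLOW(Q) = {c, e, y}.
FOLLOW(R'): in R->Q R' Q c, R' is followed by Q c with FIRST {c, y}; in S->R' S b S, R' is followed by S b S with FIRST {e, y}. Thus FOLLOW(R') = {c, e, y}.

{$, b, e, x, y}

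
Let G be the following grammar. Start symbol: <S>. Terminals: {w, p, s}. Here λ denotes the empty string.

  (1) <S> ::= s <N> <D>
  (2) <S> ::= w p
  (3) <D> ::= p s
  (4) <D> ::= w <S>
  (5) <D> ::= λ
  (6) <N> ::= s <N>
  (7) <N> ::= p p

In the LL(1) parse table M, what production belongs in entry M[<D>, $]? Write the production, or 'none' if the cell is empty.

<D> ::= λ

FIRST(<S>): from <S>::=s <N> <D> we get {s}; from <S>::=w p we get {w}. So FIRST(<S>) = {s, w}.
FIRST(<D>): from <D>::=p s we get {p}; from <D>::=w <S> we get {w}; from <D>::=λ we get {λ}. So FIRST(<D>) = {λ, p, w}.
FIRST(<N>): from <N>::=s <N> we get {s}; from <N>::=p p we get {p}. So FIRST(<N>) = {p, s}.
FOLLOW(<S>) includes $ since <S> is the start symbol.
FOLLOW(<S>): in <D>::=w <S>, the suffix after <S> is empty, so FOLLOW(<S>) ⊇ FOLLOW(<D>) = {$}. Thus FOLLOW(<S>) = {$}.
FOLLOW(<D>): in <S>::=s <N> <D>, the suffix after <D> is empty, so FOLLOW(<D>) ⊇ FOLLOW(<S>) = {$}. Thus FOLLOW(<D>) = {$}.
For <D> ::= p s: FIRST(p s) = {p}, so it goes in M[<D>, t] for t ∈ {p}.
For <D> ::= w <S>: FIRST(w <S>) = {w}, so it goes in M[<D>, t] for t ∈ {w}.
For <D> ::= λ: FIRST(λ) = {λ}, so it goes in M[<D>, t] for t ∈ {}; since λ ∈ FIRST, also for every t ∈ FOLLOW(<D>) = {$}.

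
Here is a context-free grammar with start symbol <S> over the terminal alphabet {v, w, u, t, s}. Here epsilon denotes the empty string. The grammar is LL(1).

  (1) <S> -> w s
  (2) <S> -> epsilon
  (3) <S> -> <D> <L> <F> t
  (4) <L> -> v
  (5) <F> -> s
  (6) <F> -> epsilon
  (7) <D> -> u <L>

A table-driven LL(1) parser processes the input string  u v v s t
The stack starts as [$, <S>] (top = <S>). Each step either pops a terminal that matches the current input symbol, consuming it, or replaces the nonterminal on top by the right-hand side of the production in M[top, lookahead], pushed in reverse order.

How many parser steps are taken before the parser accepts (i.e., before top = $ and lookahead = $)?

      Stack              Input        Action
   1  $ <S>              u v v s t $  expand <S> -> <D> <L> <F> t
   2  $ t <F> <L> <D>    u v v s t $  expand <D> -> u <L>
   3  $ t <F> <L> <L> u  u v v s t $  match u
   4  $ t <F> <L> <L>    v v s t $    expand <L> -> v
   5  $ t <F> <L> v      v v s t $    match v
   6  $ t <F> <L>        v s t $      expand <L> -> v
   7  $ t <F> v          v s t $      match v
   8  $ t <F>            s t $        expand <F> -> s
   9  $ t s              s t $        match s
  10  $ t                t $          match t
Accept reached after 10 steps.

10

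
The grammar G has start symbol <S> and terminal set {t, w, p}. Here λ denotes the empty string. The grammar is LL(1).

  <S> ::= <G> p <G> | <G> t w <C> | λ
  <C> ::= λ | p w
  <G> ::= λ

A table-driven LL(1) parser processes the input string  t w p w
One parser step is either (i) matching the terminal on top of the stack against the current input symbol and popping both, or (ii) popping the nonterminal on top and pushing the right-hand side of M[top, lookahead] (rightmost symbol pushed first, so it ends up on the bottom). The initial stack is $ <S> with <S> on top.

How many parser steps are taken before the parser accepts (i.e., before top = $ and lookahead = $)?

     Stack          Input      Action
  1  $ <S>          t w p w $  expand <S> ::= <G> t w <C>
  2  $ <C> w t <G>  t w p w $  expand <G> ::= λ
  3  $ <C> w t      t w p w $  match t
  4  $ <C> w        w p w $    match w
  5  $ <C>          p w $      expand <C> ::= p w
  6  $ w p          p w $      match p
  7  $ w            w $        match w
Accept reached after 7 steps.

7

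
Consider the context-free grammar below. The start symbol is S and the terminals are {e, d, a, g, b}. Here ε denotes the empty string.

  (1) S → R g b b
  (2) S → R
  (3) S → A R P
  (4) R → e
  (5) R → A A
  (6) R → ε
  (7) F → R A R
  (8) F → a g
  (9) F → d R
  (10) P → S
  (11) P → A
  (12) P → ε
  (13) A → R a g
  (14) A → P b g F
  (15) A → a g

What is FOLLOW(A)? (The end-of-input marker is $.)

{$, a, b, e, g}

FIRST(S): from S→R g b b we get {a, b, e, g}; from S→R we get {ε, a, b, e, g}; from S→A R P we get {a, b, e, g}. So FIRST(S) = {ε, a, b, e, g}.
FIRST(R): from R→e we get {e}; from R→A A we get {a, b, e, g}; from R→ε we get {ε}. So FIRST(R) = {ε, a, b, e, g}.
FIRST(F): from F→R A R we get {a, b, e, g}; from F→a g we get {a}; from F→d R we get {d}. So FIRST(F) = {a, b, d, e, g}.
FIRST(P): from P→S we get {ε, a, b, e, g}; from P→A we get {a, b, e, g}; from P→ε we get {ε}. So FIRST(P) = {ε, a, b, e, g}.
FIRST(A): from A→R a g we get {a, b, e, g}; from A→P b g F we get {a, b, e, g}; from A→a g we get {a}. So FIRST(A) = {a, b, e, g}.
FOLLOW(S) includes $ since S is the start symbol.
FOLLOW(S): in P→S, the suffix after S is empty, so FOLLOW(S) ⊇ FOLLOW(P) = {$, b}. Thus FOLLOW(S) = {$, b}.
FOLLOW(P): in S→A R P, the suffix after P is empty, so FOLLOW(P) ⊇ FOLLOW(S) = {$, b}; in A→P b g F, P is followed by b g F with FIRST {b}. Thus FOLLOW(P) = {$, b}.
FOLLOW(R): in S→R g b b, R is followed by g b b with FIRST {g}; in S→R, the suffix after R is empty, so FOLLOW(R) ⊇ FOLLOW(S) = {$, b}; in S→A R P, R is followed by P with FIRST {ε, a, b, e, g}; in S→A R P, the suffix after R is nullable, so FOLLOW(R) ⊇ FOLLOW(S) = {$, b}; in F→R A R (occurrence 1), R is followed by A R with FIRST {a, b, e, g}; in F→R A R (occurrence 2), the suffix after R is empty, so FOLLOW(R) ⊇ FOLLOW(F) = {$, a, b, e, g}; in F→d R, the suffix after R is empty, so FOLLOW(R) ⊇ FOLLOW(F) = {$, a, b, e, g}; in A→R a g, R is followed by a g with FIRST {a}. Thus FOLLOW(R) = {$, a, b, e, g}.
FOLLOW(F): in A→P b g F, the suffix after F is empty, so FOLLOW(F) ⊇ FOLLOW(A) = {$, a, b, e, g}. Thus FOLLOW(F) = {$, a, b, e, g}.
FOLLOW(A): in S→A R P, A is followed by R P with FIRST {ε, a, b, e, g}; in S→A R P, the suffix after A is nullable, so FOLLOW(A) ⊇ FOLLOW(S) = {$, b}; in R→A A (occurrence 1), A is followed by A with FIRST {a, b, e, g}; in R→A A (occurrence 2), the suffix after A is empty, so FOLLOW(A) ⊇ FOLLOW(R) = {$, a, b, e, g}; in F→R A R, A is followed by R with FIRST {ε, a, b, e, g}; in F→R A R, the suffix after A is nullable, so FOLLOW(A) ⊇ FOLLOW(F) = {$, a, b, e, g}; in P→A, the suffix after A is empty, so FOLLOW(A) ⊇ FOLLOW(P) = {$, b}. Thus FOLLOW(A) = {$, a, b, e, g}.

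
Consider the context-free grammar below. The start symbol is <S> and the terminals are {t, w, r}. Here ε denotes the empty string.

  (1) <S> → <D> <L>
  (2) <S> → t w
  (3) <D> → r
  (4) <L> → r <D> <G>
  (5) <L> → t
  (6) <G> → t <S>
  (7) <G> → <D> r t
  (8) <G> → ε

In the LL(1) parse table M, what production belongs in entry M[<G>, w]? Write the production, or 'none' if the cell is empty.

FIRST(<D>) = {r}
FIRST(<L>) = {r, t}
FIRST(<S>) = {r, t}  (via <D> <L>)
FIRST(<G>) = {ε, r, t}  (via <D> r t)
FOLLOW(<S>) includes $ since <S> is the start symbol.
FOLLOW(<L>): in <S>→<D> <L>, the suffix after <L> is empty, so FOLLOW(<L>) ⊇ FOLLOW(<S>) = {$}. Thus FOLLOW(<L>) = {$}.
FOLLOW(<G>): in <L>→r <D> <G>, the suffix after <G> is empty, so FOLLOW(<G>) ⊇ FOLLOW(<L>) = {$}. Thus FOLLOW(<G>) = {$}.
For <G> → t <S>: FIRST(t <S>) = {t}, so it goes in M[<G>, t] for t ∈ {t}.
For <G> → <D> r t: FIRST(<D> r t) = {r}, so it goes in M[<G>, t] for t ∈ {r}.
For <G> → ε: FIRST(ε) = {ε}, so it goes in M[<G>, t] for t ∈ {}; since ε ∈ FIRST, also for every t ∈ FOLLOW(<G>) = {$}.
None of these place a production in M[<G>, w].

none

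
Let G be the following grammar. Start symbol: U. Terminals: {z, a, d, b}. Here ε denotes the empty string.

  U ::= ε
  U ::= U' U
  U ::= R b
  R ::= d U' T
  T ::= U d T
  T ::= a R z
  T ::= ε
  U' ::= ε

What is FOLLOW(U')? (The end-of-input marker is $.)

{$, a, b, d, z}

FIRST(R): from R::=d U' T we get {d}. So FIRST(R) = {d}.
FIRST(U'): from U'::=ε we get {ε}. So FIRST(U') = {ε}.
FIRST(U): from U::=ε we get {ε}; from U::=U' U we get {ε, d}; from U::=R b we get {d}. So FIRST(U) = {ε, d}.
FIRST(T): from T::=U d T we get {d}; from T::=a R z we get {a}; from T::=ε we get {ε}. So FIRST(T) = {ε, a, d}.
FOLLOW(U) includes $ since U is the start symbol.
FOLLOW(U): in U::=U' U, the suffix after U is empty (adds nothing new); in T::=U d T, U is followed by d T with FIRST {d}. Thus FOLLOW(U) = {$, d}.
FOLLOW(R): in U::=R b, R is followed by b with FIRST {b}; in T::=a R z, R is followed by z with FIRST {z}. Thus FOLLOW(R) = {b, z}.
FOLLOW(T): in R::=d U' T, the suffix after T is empty, so FOLLOW(T) ⊇ FOLLOW(R) = {b, z}; in T::=U d T, the suffix after T is empty (adds nothing new). Thus FOLLOW(T) = {b, z}.
FOLLOW(U'): in U::=U' U, U' is followed by U with FIRST {ε, d}; in U::=U' U, the suffix after U' is nullable, so FOLLOW(U') ⊇ FOLLOW(U) = {$, d}; in R::=d U' T, U' is followed by T with FIRST {ε, a, d}; in R::=d U' T, the suffix after U' is nullable, so FOLLOW(U') ⊇ FOLLOW(R) = {b, z}. Thus FOLLOW(U') = {$, a, b, d, z}.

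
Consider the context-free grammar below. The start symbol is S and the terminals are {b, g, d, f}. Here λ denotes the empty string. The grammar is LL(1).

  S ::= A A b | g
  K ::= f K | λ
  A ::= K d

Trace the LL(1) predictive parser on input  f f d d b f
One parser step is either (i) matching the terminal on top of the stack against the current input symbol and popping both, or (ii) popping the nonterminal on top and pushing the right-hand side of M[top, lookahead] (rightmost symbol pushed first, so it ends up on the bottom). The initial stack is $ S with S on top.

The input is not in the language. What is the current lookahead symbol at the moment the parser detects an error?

f

      Stack        Input          Action
   1  $ S          f f d d b f $  expand S ::= A A b
   2  $ b A A      f f d d b f $  expand A ::= K d
   3  $ b A d K    f f d d b f $  expand K ::= f K
   4  $ b A d K f  f f d d b f $  match f
   5  $ b A d K    f d d b f $    expand K ::= f K
   6  $ b A d K f  f d d b f $    match f
   7  $ b A d K    d d b f $      expand K ::= λ
   8  $ b A d      d d b f $      match d
   9  $ b A        d b f $        expand A ::= K d
  10  $ b d K      d b f $        expand K ::= λ
  11  $ b d        d b f $        match d
  12  $ b          b f $          match b
  13  $            f $            error: stack empty but input remains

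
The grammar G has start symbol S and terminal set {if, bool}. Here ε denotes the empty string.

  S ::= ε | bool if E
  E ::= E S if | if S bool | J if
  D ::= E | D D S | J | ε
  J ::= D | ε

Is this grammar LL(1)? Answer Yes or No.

No

FIRST(S) = {ε, bool}
FIRST(E) = {bool, if}
FIRST(D) = {ε, bool, if}
FIRST(J) = {ε, bool, if}
FOLLOW(S) = {$, bool, if}
FOLLOW(E) = {$, bool, if}
FOLLOW(D) = {bool, if}
FOLLOW(J) = {bool, if}
Cell M[D, bool] receives both D ::= E and D ::= D D S and D ::= J and D ::= ε — the grammar is not LL(1).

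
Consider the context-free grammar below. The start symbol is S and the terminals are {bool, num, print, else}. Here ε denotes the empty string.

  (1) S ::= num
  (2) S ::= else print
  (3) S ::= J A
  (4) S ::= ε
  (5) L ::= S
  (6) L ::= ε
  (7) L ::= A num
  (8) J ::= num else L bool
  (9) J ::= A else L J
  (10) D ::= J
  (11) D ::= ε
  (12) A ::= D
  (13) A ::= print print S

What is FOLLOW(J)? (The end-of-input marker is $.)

FIRST(S) = {ε, else, num, print}  (via J A)
FIRST(L) = {ε, else, num, print}  (via S, A num)
FIRST(J) = {else, num, print}  (via A else L J)
FIRST(D) = {ε, else, num, print}  (via J)
FIRST(A) = {ε, else, num, print}  (via D)
FOLLOW(S) includes $ since S is the start symbol.
FOLLOW(L): in J::=num else L bool, L is followed by bool with FIRST {bool}; in J::=A else L J, L is followed by J with FIRST {else, num, print}. Thus FOLLOW(L) = {bool, else, num, print}.
FOLLOW(S): in L::=S, the suffix after S is empty, so FOLLOW(S) ⊇ FOLLOW(L) = {bool, else, num, print}; in A::=print print S, the suffix after S is empty, so FOLLOW(S) ⊇ FOLLOW(A) = {$, bool, else, num, print}. Thus FOLLOW(S) = {$, bool, else, num, print}.
FOLLOW(A): in S::=J A, the suffix after A is empty, so FOLLOW(A) ⊇ FOLLOW(S) = {$, bool, else, num, print}; in L::=A num, A is followed by num with FIRST {num}; in J::=A else L J, A is followed by else L J with FIRST {else}. Thus FOLLOW(A) = {$, bool, else, num, print}.
FOLLOW(D): in A::=D, the suffix after D is empty, so FOLLOW(D) ⊇ FOLLOW(A) = {$, bool, else, num, print}. Thus FOLLOW(D) = {$, bool, else, num, print}.
FOLLOW(J): in S::=J A, J is followed by A with FIRST {ε, else, num, print}; in S::=J A, the suffix after J is nullable, so FOLLOW(J) ⊇ FOLLOW(S) = {$, bool, else, num, print}; in J::=A else L J, the suffix after J is empty (adds nothing new); in D::=J, the suffix after J is empty, so FOLLOW(J) ⊇ FOLLOW(D) = {$, bool, else, num, print}. Thus FOLLOW(J) = {$, bool, else, num, print}.

{$, bool, else, num, print}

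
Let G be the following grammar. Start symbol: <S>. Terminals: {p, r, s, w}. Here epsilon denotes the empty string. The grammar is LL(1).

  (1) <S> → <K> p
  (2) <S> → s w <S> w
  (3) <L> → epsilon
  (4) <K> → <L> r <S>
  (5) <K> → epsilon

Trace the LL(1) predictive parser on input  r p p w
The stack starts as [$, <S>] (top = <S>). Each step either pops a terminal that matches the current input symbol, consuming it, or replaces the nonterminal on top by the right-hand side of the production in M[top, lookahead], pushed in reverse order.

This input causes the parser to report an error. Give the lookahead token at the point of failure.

     Stack          Input      Action
  1  $ <S>          r p p w $  expand <S> → <K> p
  2  $ p <K>        r p p w $  expand <K> → <L> r <S>
  3  $ p <S> r <L>  r p p w $  expand <L> → epsilon
  4  $ p <S> r      r p p w $  match r
  5  $ p <S>        p p w $    expand <S> → <K> p
  6  $ p p <K>      p p w $    expand <K> → epsilon
  7  $ p p          p p w $    match p
  8  $ p            p w $      match p
  9  $              w $        error: stack empty but input remains

w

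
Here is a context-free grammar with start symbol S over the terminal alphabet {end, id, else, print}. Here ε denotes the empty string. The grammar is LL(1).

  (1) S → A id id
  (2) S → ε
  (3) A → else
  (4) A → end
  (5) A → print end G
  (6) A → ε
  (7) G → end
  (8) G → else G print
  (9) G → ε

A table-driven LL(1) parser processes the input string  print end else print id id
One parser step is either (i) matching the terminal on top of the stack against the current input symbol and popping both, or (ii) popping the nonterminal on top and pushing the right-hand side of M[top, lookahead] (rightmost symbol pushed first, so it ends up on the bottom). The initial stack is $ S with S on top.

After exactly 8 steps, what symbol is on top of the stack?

id

step 1: stack=$ S  input=print end else print id id $  — expand S → A id id
step 2: stack=$ id id A  input=print end else print id id $  — expand A → print end G
step 3: stack=$ id id G end print  input=print end else print id id $  — match print
step 4: stack=$ id id G end  input=end else print id id $  — match end
step 5: stack=$ id id G  input=else print id id $  — expand G → else G print
step 6: stack=$ id id print G else  input=else print id id $  — match else
step 7: stack=$ id id print G  input=print id id $  — expand G → ε
step 8: stack=$ id id print  input=print id id $  — match print
Stack after step 8: $ id id (top = id).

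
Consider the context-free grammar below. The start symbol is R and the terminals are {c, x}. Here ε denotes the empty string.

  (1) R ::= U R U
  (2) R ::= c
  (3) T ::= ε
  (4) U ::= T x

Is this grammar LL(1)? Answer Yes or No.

Yes

FIRST(R) = {c, x}
FIRST(T) = {ε}
FIRST(U) = {x}
FOLLOW(R) = {$, x}
FOLLOW(T) = {x}
FOLLOW(U) = {$, c, x}
Each cell of M receives at most one production.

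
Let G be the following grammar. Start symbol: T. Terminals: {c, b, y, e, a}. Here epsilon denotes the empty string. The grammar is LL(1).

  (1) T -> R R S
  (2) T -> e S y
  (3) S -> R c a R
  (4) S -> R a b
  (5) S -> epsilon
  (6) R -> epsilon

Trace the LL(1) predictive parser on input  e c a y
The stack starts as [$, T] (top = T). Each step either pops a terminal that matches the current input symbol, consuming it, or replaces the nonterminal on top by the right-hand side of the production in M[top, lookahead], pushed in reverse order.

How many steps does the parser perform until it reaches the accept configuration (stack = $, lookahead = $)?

step 1: stack=$ T  input=e c a y $  — expand T -> e S y
step 2: stack=$ y S e  input=e c a y $  — match e
step 3: stack=$ y S  input=c a y $  — expand S -> R c a R
step 4: stack=$ y R a c R  input=c a y $  — expand R -> epsilon
step 5: stack=$ y R a c  input=c a y $  — match c
step 6: stack=$ y R a  input=a y $  — match a
step 7: stack=$ y R  input=y $  — expand R -> epsilon
step 8: stack=$ y  input=y $  — match y
Accept reached after 8 steps.

8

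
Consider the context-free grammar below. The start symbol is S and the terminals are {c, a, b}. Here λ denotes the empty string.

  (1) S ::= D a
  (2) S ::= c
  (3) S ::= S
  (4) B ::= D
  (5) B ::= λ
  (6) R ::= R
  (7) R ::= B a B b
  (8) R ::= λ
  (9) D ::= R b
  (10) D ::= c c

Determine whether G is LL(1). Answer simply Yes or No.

No

FIRST(S) = {a, b, c}
FIRST(B) = {λ, a, b, c}
FIRST(R) = {λ, a, b, c}
FIRST(D) = {a, b, c}
FOLLOW(S) = {$}
FOLLOW(B) = {a, b}
FOLLOW(R) = {b}
FOLLOW(D) = {a, b}
Cell M[B, a] receives both B ::= D and B ::= λ — the grammar is not LL(1).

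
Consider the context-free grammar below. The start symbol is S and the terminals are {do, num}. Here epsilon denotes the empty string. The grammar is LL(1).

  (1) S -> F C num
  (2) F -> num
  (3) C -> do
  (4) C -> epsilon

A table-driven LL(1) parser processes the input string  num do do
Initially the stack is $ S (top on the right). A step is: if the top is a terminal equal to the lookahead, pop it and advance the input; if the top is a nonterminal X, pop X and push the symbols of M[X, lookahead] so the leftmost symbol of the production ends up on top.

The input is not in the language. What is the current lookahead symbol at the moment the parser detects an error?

step 1: stack=$ S  input=num do do $  — expand S -> F C num
step 2: stack=$ num C F  input=num do do $  — expand F -> num
step 3: stack=$ num C num  input=num do do $  — match num
step 4: stack=$ num C  input=do do $  — expand C -> do
step 5: stack=$ num do  input=do do $  — match do
step 6: stack=$ num  input=do $  — error: top is terminal num but lookahead is do

do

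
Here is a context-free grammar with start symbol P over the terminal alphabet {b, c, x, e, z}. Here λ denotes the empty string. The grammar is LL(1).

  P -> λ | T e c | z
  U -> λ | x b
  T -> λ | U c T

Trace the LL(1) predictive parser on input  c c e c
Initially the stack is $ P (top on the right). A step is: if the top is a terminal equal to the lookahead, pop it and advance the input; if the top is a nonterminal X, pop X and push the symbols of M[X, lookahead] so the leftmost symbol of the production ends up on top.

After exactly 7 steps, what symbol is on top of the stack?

T

step 1: stack=$ P  input=c c e c $  — expand P -> T e c
step 2: stack=$ c e T  input=c c e c $  — expand T -> U c T
step 3: stack=$ c e T c U  input=c c e c $  — expand U -> λ
step 4: stack=$ c e T c  input=c c e c $  — match c
step 5: stack=$ c e T  input=c e c $  — expand T -> U c T
step 6: stack=$ c e T c U  input=c e c $  — expand U -> λ
step 7: stack=$ c e T c  input=c e c $  — match c
Stack after step 7: $ c e T (top = T).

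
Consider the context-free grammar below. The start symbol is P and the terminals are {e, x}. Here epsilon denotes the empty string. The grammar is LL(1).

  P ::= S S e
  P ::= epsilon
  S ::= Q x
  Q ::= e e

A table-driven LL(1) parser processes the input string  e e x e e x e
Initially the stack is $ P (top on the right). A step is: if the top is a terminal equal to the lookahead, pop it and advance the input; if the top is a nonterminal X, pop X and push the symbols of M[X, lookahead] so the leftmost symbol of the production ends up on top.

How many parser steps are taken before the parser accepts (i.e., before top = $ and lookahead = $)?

step 1: stack=$ P  input=e e x e e x e $  — expand P ::= S S e
step 2: stack=$ e S S  input=e e x e e x e $  — expand S ::= Q x
step 3: stack=$ e S x Q  input=e e x e e x e $  — expand Q ::= e e
step 4: stack=$ e S x e e  input=e e x e e x e $  — match e
step 5: stack=$ e S x e  input=e x e e x e $  — match e
step 6: stack=$ e S x  input=x e e x e $  — match x
step 7: stack=$ e S  input=e e x e $  — expand S ::= Q x
step 8: stack=$ e x Q  input=e e x e $  — expand Q ::= e e
step 9: stack=$ e x e e  input=e e x e $  — match e
step 10: stack=$ e x e  input=e x e $  — match e
step 11: stack=$ e x  input=x e $  — match x
step 12: stack=$ e  input=e $  — match e
Accept reached after 12 steps.

12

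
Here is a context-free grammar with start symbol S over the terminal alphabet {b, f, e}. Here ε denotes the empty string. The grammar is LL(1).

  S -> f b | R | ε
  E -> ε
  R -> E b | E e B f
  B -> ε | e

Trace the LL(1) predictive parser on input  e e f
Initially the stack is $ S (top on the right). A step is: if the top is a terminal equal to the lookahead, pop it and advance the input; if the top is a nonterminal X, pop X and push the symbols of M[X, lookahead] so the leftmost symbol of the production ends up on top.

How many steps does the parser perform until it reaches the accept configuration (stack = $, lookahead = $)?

7

     Stack      Input    Action
  1  $ S        e e f $  expand S -> R
  2  $ R        e e f $  expand R -> E e B f
  3  $ f B e E  e e f $  expand E -> ε
  4  $ f B e    e e f $  match e
  5  $ f B      e f $    expand B -> e
  6  $ f e      e f $    match e
  7  $ f        f $      match f
Accept reached after 7 steps.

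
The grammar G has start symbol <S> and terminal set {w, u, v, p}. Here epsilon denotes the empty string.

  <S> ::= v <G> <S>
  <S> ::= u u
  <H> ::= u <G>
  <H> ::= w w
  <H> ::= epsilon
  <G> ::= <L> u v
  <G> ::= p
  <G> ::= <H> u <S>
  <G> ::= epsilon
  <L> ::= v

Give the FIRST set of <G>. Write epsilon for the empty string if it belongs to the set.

FIRST(<S>): from <S>::=v <G> <S> we get {v}; from <S>::=u u we get {u}. So FIRST(<S>) = {u, v}.
FIRST(<H>): from <H>::=u <G> we get {u}; from <H>::=w w we get {w}; from <H>::=epsilon we get {epsilon}. So FIRST(<H>) = {epsilon, u, w}.
FIRST(<L>): from <L>::=v we get {v}. So FIRST(<L>) = {v}.
FIRST(<G>): from <G>::=<L> u v we get {v}; from <G>::=p we get {p}; from <G>::=<H> u <S> we get {u, w}; from <G>::=epsilon we get {epsilon}. So FIRST(<G>) = {epsilon, p, u, v, w}.

{epsilon, p, u, v, w}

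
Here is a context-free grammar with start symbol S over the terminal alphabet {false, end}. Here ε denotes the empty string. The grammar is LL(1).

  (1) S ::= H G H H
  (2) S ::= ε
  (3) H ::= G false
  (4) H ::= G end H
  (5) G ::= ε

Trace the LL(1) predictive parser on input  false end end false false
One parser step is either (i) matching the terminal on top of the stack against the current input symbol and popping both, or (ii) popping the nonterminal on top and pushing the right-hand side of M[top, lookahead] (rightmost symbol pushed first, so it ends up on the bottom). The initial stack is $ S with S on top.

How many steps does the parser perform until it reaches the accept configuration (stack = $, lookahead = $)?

17

      Stack            Input                        Action
   1  $ S              false end end false false $  expand S ::= H G H H
   2  $ H H G H        false end end false false $  expand H ::= G false
   3  $ H H G false G  false end end false false $  expand G ::= ε
   4  $ H H G false    false end end false false $  match false
   5  $ H H G          end end false false $        expand G ::= ε
   6  $ H H            end end false false $        expand H ::= G end H
   7  $ H H end G      end end false false $        expand G ::= ε
   8  $ H H end        end end false false $        match end
   9  $ H H            end false false $            expand H ::= G end H
  10  $ H H end G      end false false $            expand G ::= ε
  11  $ H H end        end false false $            match end
  12  $ H H            false false $                expand H ::= G false
  13  $ H false G      false false $                expand G ::= ε
  14  $ H false        false false $                match false
  15  $ H              false $                      expand H ::= G false
  16  $ false G        false $                      expand G ::= ε
  17  $ false          false $                      match false
Accept reached after 17 steps.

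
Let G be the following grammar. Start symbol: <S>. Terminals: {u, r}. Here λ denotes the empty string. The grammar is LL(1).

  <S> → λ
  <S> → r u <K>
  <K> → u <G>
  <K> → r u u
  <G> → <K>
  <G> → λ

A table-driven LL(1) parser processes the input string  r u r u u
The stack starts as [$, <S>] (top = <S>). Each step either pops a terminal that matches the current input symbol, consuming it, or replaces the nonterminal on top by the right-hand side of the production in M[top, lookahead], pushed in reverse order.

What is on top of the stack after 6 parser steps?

step 1: stack=$ <S>  input=r u r u u $  — expand <S> → r u <K>
step 2: stack=$ <K> u r  input=r u r u u $  — match r
step 3: stack=$ <K> u  input=u r u u $  — match u
step 4: stack=$ <K>  input=r u u $  — expand <K> → r u u
step 5: stack=$ u u r  input=r u u $  — match r
step 6: stack=$ u u  input=u u $  — match u
Stack after step 6: $ u (top = u).

u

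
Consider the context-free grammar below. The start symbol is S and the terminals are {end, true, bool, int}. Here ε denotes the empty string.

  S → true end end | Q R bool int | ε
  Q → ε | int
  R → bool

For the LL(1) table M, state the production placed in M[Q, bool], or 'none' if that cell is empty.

FIRST(Q) = {ε, int}
FIRST(R) = {bool}
FIRST(S) = {ε, bool, int, true}  (via Q R bool int)
FOLLOW(S) includes $ since S is the start symbol.
FOLLOW(Q): in S→Q R bool int, Q is followed by R bool int with FIRST {bool}. Thus FOLLOW(Q) = {bool}.
For Q → ε: FIRST(ε) = {ε}, so it goes in M[Q, t] for t ∈ {}; since ε ∈ FIRST, also for every t ∈ FOLLOW(Q) = {bool}.
For Q → int: FIRST(int) = {int}, so it goes in M[Q, t] for t ∈ {int}.

Q → ε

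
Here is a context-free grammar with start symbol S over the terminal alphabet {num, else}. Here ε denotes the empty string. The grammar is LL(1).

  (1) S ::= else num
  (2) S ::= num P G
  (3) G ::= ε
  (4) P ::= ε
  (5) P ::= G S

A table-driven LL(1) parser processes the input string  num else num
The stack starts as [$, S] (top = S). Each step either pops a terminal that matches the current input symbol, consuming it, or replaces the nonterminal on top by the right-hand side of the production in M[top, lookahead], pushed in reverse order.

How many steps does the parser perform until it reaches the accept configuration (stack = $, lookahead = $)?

8

step 1: stack=$ S  input=num else num $  — expand S ::= num P G
step 2: stack=$ G P num  input=num else num $  — match num
step 3: stack=$ G P  input=else num $  — expand P ::= G S
step 4: stack=$ G S G  input=else num $  — expand G ::= ε
step 5: stack=$ G S  input=else num $  — expand S ::= else num
step 6: stack=$ G num else  input=else num $  — match else
step 7: stack=$ G num  input=num $  — match num
step 8: stack=$ G  input=$  — expand G ::= ε
Accept reached after 8 steps.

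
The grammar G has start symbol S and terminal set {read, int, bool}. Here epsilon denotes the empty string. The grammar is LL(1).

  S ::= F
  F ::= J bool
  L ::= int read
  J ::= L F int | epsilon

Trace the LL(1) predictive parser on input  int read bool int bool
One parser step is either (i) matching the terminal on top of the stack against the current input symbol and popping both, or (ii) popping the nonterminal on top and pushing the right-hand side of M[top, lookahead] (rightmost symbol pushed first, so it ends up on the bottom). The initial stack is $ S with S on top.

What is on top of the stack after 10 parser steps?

bool

      Stack                  Input                     Action
   1  $ S                    int read bool int bool $  expand S ::= F
   2  $ F                    int read bool int bool $  expand F ::= J bool
   3  $ bool J               int read bool int bool $  expand J ::= L F int
   4  $ bool int F L         int read bool int bool $  expand L ::= int read
   5  $ bool int F read int  int read bool int bool $  match int
   6  $ bool int F read      read bool int bool $      match read
   7  $ bool int F           bool int bool $           expand F ::= J bool
   8  $ bool int bool J      bool int bool $           expand J ::= epsilon
   9  $ bool int bool        bool int bool $           match bool
  10  $ bool int             int bool $                match int
Stack after step 10: $ bool (top = bool).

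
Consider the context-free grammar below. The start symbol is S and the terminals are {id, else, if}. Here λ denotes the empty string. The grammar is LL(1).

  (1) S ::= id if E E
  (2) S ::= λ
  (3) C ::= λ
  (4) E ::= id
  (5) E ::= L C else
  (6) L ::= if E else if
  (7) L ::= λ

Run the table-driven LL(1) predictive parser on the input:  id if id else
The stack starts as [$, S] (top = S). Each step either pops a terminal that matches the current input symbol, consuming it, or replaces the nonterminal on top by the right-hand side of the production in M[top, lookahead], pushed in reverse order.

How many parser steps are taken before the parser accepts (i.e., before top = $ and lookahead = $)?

9

step 1: stack=$ S  input=id if id else $  — expand S ::= id if E E
step 2: stack=$ E E if id  input=id if id else $  — match id
step 3: stack=$ E E if  input=if id else $  — match if
step 4: stack=$ E E  input=id else $  — expand E ::= id
step 5: stack=$ E id  input=id else $  — match id
step 6: stack=$ E  input=else $  — expand E ::= L C else
step 7: stack=$ else C L  input=else $  — expand L ::= λ
step 8: stack=$ else C  input=else $  — expand C ::= λ
step 9: stack=$ else  input=else $  — match else
Accept reached after 9 steps.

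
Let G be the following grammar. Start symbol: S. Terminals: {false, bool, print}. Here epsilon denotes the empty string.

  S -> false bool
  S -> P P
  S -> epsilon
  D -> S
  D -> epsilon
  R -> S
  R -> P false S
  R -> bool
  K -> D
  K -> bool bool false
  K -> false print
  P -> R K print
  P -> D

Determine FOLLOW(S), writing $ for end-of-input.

{$, bool, false, print}

FIRST(S) = {epsilon, bool, false, print}  (via P P)
FIRST(D) = {epsilon, bool, false, print}  (via S)
FIRST(K) = {epsilon, bool, false, print}  (via D)
FIRST(R) = {epsilon, bool, false, print}  (via S, P false S)
FIRST(P) = {epsilon, bool, false, print}  (via R K print, D)
FOLLOW(S) includes $ since S is the start symbol.
FOLLOW(R): in P->R K print, R is followed by K print with FIRST {bool, false, print}. Thus FOLLOW(R) = {bool, false, print}.
FOLLOW(K): in P->R K print, K is followed by print with FIRST {print}. Thus FOLLOW(K) = {print}.
FOLLOW(S): in D->S, the suffix after S is empty, so FOLLOW(S) ⊇ FOLLOW(D) = {$, bool, false, print}; in R->S, the suffix after S is empty, so FOLLOW(S) ⊇ FOLLOW(R) = {bool, false, print}; in R->P false S, the suffix after S is empty, so FOLLOW(S) ⊇ FOLLOW(R) = {bool, false, print}. Thus FOLLOW(S) = {$, bool, false, print}.
FOLLOW(P): in S->P P (occurrence 1), P is followed by P with FIRST {epsilon, bool, false, print}; in S->P P (occurrence 1), the suffix after P is nullable, so FOLLOW(P) ⊇ FOLLOW(S) = {$, bool, false, print}; in S->P P (occurrence 2), the suffix after P is empty, so FOLLOW(P) ⊇ FOLLOW(S) = {$, bool, false, print}; in R->P false S, P is followed by false S with FIRST {false}. Thus FOLLOW(P) = {$, bool, false, print}.
FOLLOW(D): in K->D, the suffix after D is empty, so FOLLOW(D) ⊇ FOLLOW(K) = {print}; in P->D, the suffix after D is empty, so FOLLOW(D) ⊇ FOLLOW(P) = {$, bool, false, print}. Thus FOLLOW(D) = {$, bool, false, print}.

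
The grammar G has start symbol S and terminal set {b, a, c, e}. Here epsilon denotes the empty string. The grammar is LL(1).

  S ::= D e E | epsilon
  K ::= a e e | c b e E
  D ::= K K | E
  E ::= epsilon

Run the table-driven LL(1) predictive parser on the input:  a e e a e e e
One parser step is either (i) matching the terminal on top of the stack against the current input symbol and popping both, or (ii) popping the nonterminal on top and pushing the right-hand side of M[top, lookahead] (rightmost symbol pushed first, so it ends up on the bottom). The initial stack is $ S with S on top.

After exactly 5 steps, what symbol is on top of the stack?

e

     Stack          Input            Action
  1  $ S            a e e a e e e $  expand S ::= D e E
  2  $ E e D        a e e a e e e $  expand D ::= K K
  3  $ E e K K      a e e a e e e $  expand K ::= a e e
  4  $ E e K e e a  a e e a e e e $  match a
  5  $ E e K e e    e e a e e e $    match e
Stack after step 5: $ E e K e (top = e).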